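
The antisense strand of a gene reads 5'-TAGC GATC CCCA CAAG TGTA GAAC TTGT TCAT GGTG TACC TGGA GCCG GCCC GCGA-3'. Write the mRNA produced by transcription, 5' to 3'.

The mRNA has the sequence of the coding strand (reverse complement of the template) with T→U. Reverse complement of TAGCGATCCCCACAAGTGTAGAACTTGTTCATGGTGTACCTGGAGCCGGCCCGCGA is TCGCGGGCCGGCTCCAGGTACACCATGAACAAGTTCTACACTTGTGGGGATCGCTA; then T→U.

5′-UCGCGGGCCGGCUCCAGGUACACCAUGAACAAGUUCUACACUUGUGGGGAUCGCUA-3′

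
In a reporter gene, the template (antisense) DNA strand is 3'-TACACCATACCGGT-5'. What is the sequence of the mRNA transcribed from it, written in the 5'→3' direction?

5'-AUGUGGUAUGGCCA-3'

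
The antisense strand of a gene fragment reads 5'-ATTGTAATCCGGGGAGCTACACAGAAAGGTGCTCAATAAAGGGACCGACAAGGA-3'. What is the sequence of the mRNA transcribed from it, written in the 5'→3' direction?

The mRNA has the sequence of the coding strand (reverse complement of the template) with T→U. Reverse complement of ATTGTAATCCGGGGAGCTACACAGAAAGGTGCTCAATAAAGGGACCGACAAGGA is TCCTTGTCGGTCCCTTTATTGAGCACCTTTCTGTGTAGCTCCCCGGATTACAAT; then T→U.

5'-UCCUUGUCGGUCCCUUUAUUGAGCACCUUUCUGUGUAGCUCCCCGGAUUACAAU-3'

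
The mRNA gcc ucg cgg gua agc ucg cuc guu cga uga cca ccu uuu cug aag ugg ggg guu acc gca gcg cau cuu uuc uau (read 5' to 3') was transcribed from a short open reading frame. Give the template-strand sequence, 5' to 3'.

Replace U with T to get the coding DNA strand: GCCTCGCGGGTAAGCTCGCTCGTTCGATGACCACCTTTTCTGAAGTGGGGGGTTACCGCAGCGCATCTTTTCTAT. The template strand is its reverse complement (complement CGGAGCGCCCATTCGAGCGAGCAAGCTACTGGTGGAAAAGACTTCACCCCCCAATGGCGTCGCGTAGAAAAGATA, then reverse).

5′-ATAGAAAAGATGCGCTGCGGTAACCCCCCACTTCAGAAAAGGTGGTCATCGAACGAGCGAGCTTACCCGCGAGGC-3′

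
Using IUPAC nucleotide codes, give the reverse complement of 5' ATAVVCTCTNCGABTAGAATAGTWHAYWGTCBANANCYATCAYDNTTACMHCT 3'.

Standard pairs A↔T, G↔C; ambiguity codes pair Y↔R, M↔K, W↔W, B↔V, D↔H, N↔N. Complement (TATBBGAGANGCTVATCTTATCAWDTRWCAGVTNTNGRTAGTRHNAATGKDGA), then reverse for 5'→3'.

5'-AGDKGTAANHRTGATRGNTNTVGACWRTDWACTATTCTAVTCGNAGAGBBTAT-3'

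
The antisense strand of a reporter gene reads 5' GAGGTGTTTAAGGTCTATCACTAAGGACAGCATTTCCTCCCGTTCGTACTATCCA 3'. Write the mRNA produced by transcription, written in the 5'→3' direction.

5'-UGGAUAGUACGAACGGGAGGAAAUGCUGUCCUUAGUGAUAGACCUUAAACACCUC-3'

The mRNA has the sequence of the coding strand (reverse complement of the template) with T→U. Reverse complement of GAGGTGTTTAAGGTCTATCACTAAGGACAGCATTTCCTCCCGTTCGTACTATCCA is TGGATAGTACGAACGGGAGGAAATGCTGTCCTTAGTGATAGACCTTAAACACCTC; then T→U.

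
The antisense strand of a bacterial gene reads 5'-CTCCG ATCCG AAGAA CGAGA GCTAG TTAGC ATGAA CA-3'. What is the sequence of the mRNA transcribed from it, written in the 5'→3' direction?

5'-UGUUCAUGCUAACUAGCUCUCGUUCUUCGGAUCGGAG-3'

RNA polymerase reads the template 3'→5' and synthesizes mRNA 5'→3' by base-pairing (A→U, T→A, G↔C). The complement of the template is GAGGCTAGGCTTCTTGCTCTCGATCAATCGTACTTGT; antiparallel, so 5'→3' the coding strand is TGTTCATGCTAACTAGCTCTCGTTCTTCGGATCGGAG. Replace T with U for the mRNA.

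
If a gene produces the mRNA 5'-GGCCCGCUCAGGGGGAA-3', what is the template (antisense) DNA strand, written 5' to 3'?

5'-TTCCCCCTGAGCGGGCC-3'

Replace U with T to get the coding DNA strand: GGCCCGCTCAGGGGGAA. The template strand is its reverse complement (complement CCGGGCGAGTCCCCCTT, then reverse).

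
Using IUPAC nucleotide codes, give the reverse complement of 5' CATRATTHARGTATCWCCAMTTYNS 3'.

5'-SNRAAKTGGWGATACYTDAATYATG-3'

Standard pairs A↔T, G↔C; ambiguity codes pair R↔Y, M↔K, W↔W, S↔S, H↔D, N↔N. Complement (GTAYTAADTYCATAGWGGTKAARNS), then reverse for 5'→3'.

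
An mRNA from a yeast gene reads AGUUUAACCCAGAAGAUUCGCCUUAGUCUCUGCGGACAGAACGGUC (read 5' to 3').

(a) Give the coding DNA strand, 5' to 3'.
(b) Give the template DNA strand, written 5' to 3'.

(a) The coding strand matches the mRNA with U→T.
(b) The template strand is the reverse complement of the coding strand.

(a) 5'-AGTTTAACCCAGAAGATTCGCCTTAGTCTCTGCGGACAGAACGGTC-3'
(b) 5'-GACCGTTCTGTCCGCAGAGACTAAGGCGAATCTTCTGGGTTAAACT-3'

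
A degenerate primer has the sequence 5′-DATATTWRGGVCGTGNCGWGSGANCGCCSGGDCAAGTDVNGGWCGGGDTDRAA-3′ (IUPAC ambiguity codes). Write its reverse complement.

5′-TTYHAHCCCGWCCNBHACTTGHCCSGGCGNTCSCWCGNCACGBCCYWAATATH-3′

Standard pairs A↔T, G↔C; ambiguity codes pair R↔Y, W↔W, S↔S, D↔H, V↔B, N↔N. Complement (HTATAAWYCCBGCACNGCWCSCTNGCGGSCCHGTTCAHBNCCWGCCCHAHYTT), then reverse for 5'→3'.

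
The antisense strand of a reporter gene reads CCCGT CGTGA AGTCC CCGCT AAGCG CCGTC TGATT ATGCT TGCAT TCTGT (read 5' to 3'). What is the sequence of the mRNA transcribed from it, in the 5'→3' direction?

5'-ACAGAAUGCAAGCAUAAUCAGACGGCGCUUAGCGGGGACUUCACGACGGG-3'

The mRNA has the sequence of the coding strand (reverse complement of the template) with T→U. Reverse complement of CCCGTCGTGAAGTCCCCGCTAAGCGCCGTCTGATTATGCTTGCATTCTGT is ACAGAATGCAAGCATAATCAGACGGCGCTTAGCGGGGACTTCACGACGGG; then T→U.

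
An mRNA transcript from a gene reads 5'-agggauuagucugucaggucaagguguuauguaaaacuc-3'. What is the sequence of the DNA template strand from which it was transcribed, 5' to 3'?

5'-GAGTTTTACATAACACCTTGACCTGACAGACTAATCCCT-3'

Replace U with T to get the coding DNA strand: AGGGATTAGTCTGTCAGGTCAAGGTGTTATGTAAAACTC. The template strand is its reverse complement (complement TCCCTAATCAGACAGTCCAGTTCCACAATACATTTTGAG, then reverse).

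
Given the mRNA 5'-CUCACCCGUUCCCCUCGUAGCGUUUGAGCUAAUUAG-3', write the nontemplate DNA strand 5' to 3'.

5'-CTCACCCGTTCCCCTCGTAGCGTTTGAGCTAATTAG-3'

The coding DNA strand has the same 5'→3' sequence as the mRNA with U replaced by T.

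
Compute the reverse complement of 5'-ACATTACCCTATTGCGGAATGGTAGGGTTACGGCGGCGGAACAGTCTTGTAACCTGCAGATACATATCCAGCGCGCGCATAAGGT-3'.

5'-ACCTTATGCGCGCGCTGGATATGTATCTGCAGGTTACAAGACTGTTCCGCCGCCGTAACCCTACCATTCCGCAATAGGGTAATGT-3'

Reading the sequence 3'→5' and pairing each base (A↔T, G↔C) gives the reverse complement directly.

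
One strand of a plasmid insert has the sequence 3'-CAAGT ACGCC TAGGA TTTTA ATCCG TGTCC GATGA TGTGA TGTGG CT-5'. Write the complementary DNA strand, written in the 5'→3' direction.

5'-GTTCATGCGGATCCTAAAATTAGGCACAGGCTACTACACTACACCGA-3'

The strand is given 3'→5', so its complement runs 5'→3' in the same left-to-right order: pair each base A↔T, G↔C.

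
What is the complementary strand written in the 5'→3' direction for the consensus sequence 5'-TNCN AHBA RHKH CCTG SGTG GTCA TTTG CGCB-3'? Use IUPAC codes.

5'-VGCGCAAATGACCACSCAGGDMDYTVDTNGNA-3'

Standard pairs A↔T, G↔C; ambiguity codes pair R↔Y, K↔M, S↔S, B↔V, H↔D, N↔N. Complement (ANGNTDVTYDMDGGACSCACCAGTAAACGCGV), then reverse for 5'→3'.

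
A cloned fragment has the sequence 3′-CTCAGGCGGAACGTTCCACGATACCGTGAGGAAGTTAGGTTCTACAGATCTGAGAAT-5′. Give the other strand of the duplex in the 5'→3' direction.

5'-GAGTCCGCCTTGCAAGGTGCTATGGCACTCCTTCAATCCAAGATGTCTAGACTCTTA-3'

The strand is given 3'→5', so its complement runs 5'→3' in the same left-to-right order: pair each base A↔T, G↔C.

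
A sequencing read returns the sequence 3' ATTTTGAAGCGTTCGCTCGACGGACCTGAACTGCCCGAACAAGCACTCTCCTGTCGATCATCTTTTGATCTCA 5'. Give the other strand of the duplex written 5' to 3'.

5'-TAAAACTTCGCAAGCGAGCTGCCTGGACTTGACGGGCTTGTTCGTGAGAGGACAGCTAGTAGAAAACTAGAGT-3'

The strand is given 3'→5', so its complement runs 5'→3' in the same left-to-right order: pair each base A↔T, G↔C.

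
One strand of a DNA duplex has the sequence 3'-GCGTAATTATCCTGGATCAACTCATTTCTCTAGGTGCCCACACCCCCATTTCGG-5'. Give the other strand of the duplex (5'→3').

5'-CGCATTAATAGGACCTAGTTGAGTAAAGAGATCCACGGGTGTGGGGGTAAAGCC-3'

The strand is given 3'→5', so its complement runs 5'→3' in the same left-to-right order: pair each base A↔T, G↔C.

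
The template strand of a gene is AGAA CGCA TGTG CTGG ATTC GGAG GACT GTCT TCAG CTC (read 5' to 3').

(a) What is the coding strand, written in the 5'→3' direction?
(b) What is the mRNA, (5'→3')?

(a) 5′-GAGCTGAAGACAGTCCTCCGAATCCAGCACATGCGTTCT-3′
(b) 5'-GAGCUGAAGACAGUCCUCCGAAUCCAGCACAUGCGUUCU-3'

(a) The coding strand is the reverse complement of the template: complement TCTTGCGTACACGACCTAAGCCTCCTGACAGAAGTCGAG, then reverse.
(b) mRNA has the coding-strand sequence with T→U.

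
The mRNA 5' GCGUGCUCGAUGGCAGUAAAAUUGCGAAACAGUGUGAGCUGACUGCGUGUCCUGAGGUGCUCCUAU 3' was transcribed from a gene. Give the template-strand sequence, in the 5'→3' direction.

Replace U with T to get the coding DNA strand: GCGTGCTCGATGGCAGTAAAATTGCGAAACAGTGTGAGCTGACTGCGTGTCCTGAGGTGCTCCTAT. The template strand is its reverse complement (complement CGCACGAGCTACCGTCATTTTAACGCTTTGTCACACTCGACTGACGCACAGGACTCCACGAGGATA, then reverse).

5'-ATAGGAGCACCTCAGGACACGCAGTCAGCTCACACTGTTTCGCAATTTTACTGCCATCGAGCACGC-3'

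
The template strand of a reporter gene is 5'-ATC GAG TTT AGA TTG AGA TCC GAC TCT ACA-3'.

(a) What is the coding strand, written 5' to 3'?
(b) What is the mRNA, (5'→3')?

(a) The coding strand is the reverse complement of the template: complement TAGCTCAAATCTAACTCTAGGCTGAGATGT, then reverse.
(b) mRNA has the coding-strand sequence with T→U.

(a) 5′-TGTAGAGTCGGATCTCAATCTAAACTCGAT-3′
(b) 5'-UGUAGAGUCGGAUCUCAAUCUAAACUCGAU-3'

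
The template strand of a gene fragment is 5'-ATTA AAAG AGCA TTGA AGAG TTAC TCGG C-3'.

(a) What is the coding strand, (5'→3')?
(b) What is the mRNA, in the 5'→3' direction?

(a) The coding strand is the reverse complement of the template: complement TAATTTTCTCGTAACTTCTCAATGAGCCG, then reverse.
(b) mRNA has the coding-strand sequence with T→U.

(a) 5'-GCCGAGTAACTCTTCAATGCTCTTTTAAT-3'
(b) 5′-GCCGAGUAACUCUUCAAUGCUCUUUUAAU-3′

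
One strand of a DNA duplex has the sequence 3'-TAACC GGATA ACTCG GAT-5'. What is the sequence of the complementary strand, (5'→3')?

5'-ATTGGCCTATTGAGCCTA-3'

The strand is given 3'→5', so its complement runs 5'→3' in the same left-to-right order: pair each base A↔T, G↔C.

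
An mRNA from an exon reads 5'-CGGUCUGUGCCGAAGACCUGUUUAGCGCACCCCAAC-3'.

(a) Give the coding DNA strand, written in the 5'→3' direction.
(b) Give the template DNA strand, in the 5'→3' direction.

(a) 5'-CGGTCTGTGCCGAAGACCTGTTTAGCGCACCCCAAC-3'
(b) 5'-GTTGGGGTGCGCTAAACAGGTCTTCGGCACAGACCG-3'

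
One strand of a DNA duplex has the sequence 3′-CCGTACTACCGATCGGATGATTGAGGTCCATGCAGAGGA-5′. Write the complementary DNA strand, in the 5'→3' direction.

5'-GGCATGATGGCTAGCCTACTAACTCCAGGTACGTCTCCT-3'

The strand is given 3'→5', so its complement runs 5'→3' in the same left-to-right order: pair each base A↔T, G↔C.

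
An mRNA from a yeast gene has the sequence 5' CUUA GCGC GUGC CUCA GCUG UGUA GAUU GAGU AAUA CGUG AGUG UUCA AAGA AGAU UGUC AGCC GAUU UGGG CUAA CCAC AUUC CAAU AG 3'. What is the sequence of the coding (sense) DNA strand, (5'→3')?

5'-CTTAGCGCGTGCCTCAGCTGTGTAGATTGAGTAATACGTGAGTGTTCAAAGAAGATTGTCAGCCGATTTGGGCTAACCACATTCCAATAG-3'

The coding DNA strand has the same 5'→3' sequence as the mRNA with U replaced by T.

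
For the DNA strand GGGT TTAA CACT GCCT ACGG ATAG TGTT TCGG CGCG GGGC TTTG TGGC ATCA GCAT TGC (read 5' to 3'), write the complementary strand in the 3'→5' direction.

3'-CCCAAATTGTGACGGATGCCTATCACAAAGCCGCGCCCCGAAACACCGTAGTCGTAACG-5'

Base-pairing A↔T, G↔C gives the complement. The complementary strand is antiparallel, so paired with a 5'→3' strand it runs 3'→5'.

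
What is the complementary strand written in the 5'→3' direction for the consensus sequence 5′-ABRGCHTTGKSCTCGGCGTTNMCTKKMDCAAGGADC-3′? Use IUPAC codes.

5'-GHTCCTTGHKMMAGKNAACGCCGAGSMCAADGCYVT-3'

Standard pairs A↔T, G↔C; ambiguity codes pair R↔Y, M↔K, S↔S, B↔V, D↔H, N↔N. Complement (TVYCGDAACMSGAGCCGCAANKGAMMKHGTTCCTHG), then reverse for 5'→3'.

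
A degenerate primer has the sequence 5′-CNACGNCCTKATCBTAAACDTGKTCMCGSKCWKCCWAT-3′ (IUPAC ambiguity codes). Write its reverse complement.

5'-ATWGGMWGMSCGKGAMCAHGTTTAVGATMAGGNCGTNG-3'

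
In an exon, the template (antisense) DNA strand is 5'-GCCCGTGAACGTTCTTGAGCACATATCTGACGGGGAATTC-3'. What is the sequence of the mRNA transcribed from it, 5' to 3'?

5'-GAAUUCCCCGUCAGAUAUGUGCUCAAGAACGUUCACGGGC-3'

The mRNA has the sequence of the coding strand (reverse complement of the template) with T→U. Reverse complement of GCCCGTGAACGTTCTTGAGCACATATCTGACGGGGAATTC is GAATTCCCCGTCAGATATGTGCTCAAGAACGTTCACGGGC; then T→U.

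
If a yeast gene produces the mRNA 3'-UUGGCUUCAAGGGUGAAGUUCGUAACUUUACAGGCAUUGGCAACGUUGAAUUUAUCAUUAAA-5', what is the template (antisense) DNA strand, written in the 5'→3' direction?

5'-AACCGAAGTTCCCACTTCAAGCATTGAAATGTCCGTAACCGTTGCAACTTAAATAGTAATTT-3'

Written 5'→3' the mRNA is AAAUUACUAUUUAAGUUGCAACGGUUACGGACAUUUCAAUGCUUGAAGUGGGAACUUCGGUU, so the coding DNA strand is AAATTACTATTTAAGTTGCAACGGTTACGGACATTTCAATGCTTGAAGTGGGAACTTCGGTT. The template is its reverse complement.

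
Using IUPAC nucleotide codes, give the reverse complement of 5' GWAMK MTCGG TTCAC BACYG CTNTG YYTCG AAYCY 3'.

5'-RGRTTCGARRCANAGCRGTVGTGAACCGAKMKTWC-3'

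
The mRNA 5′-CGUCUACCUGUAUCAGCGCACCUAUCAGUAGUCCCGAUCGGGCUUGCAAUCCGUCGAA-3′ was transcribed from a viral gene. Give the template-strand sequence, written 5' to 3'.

Replace U with T to get the coding DNA strand: CGTCTACCTGTATCAGCGCACCTATCAGTAGTCCCGATCGGGCTTGCAATCCGTCGAA. The template strand is its reverse complement (complement GCAGATGGACATAGTCGCGTGGATAGTCATCAGGGCTAGCCCGAACGTTAGGCAGCTT, then reverse).

5'-TTCGACGGATTGCAAGCCCGATCGGGACTACTGATAGGTGCGCTGATACAGGTAGACG-3'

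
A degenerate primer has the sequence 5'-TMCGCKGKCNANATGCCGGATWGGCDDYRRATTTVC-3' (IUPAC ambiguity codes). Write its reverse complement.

Standard pairs A↔T, G↔C; ambiguity codes pair R↔Y, M↔K, W↔W, D↔H, V↔B, N↔N. Complement (AKGCGMCMGNTNTACGGCCTAWCCGHHRYYTAAABG), then reverse for 5'→3'.

5′-GBAAATYYRHHGCCWATCCGGCATNTNGMCMGCGKA-3′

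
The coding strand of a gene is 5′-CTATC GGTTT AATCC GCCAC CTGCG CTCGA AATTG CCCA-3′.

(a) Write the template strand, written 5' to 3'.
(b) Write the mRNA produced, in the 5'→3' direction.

(a) 5'-TGGGCAATTTCGAGCGCAGGTGGCGGATTAAACCGATAG-3'
(b) 5'-CUAUCGGUUUAAUCCGCCACCUGCGCUCGAAAUUGCCCA-3'

(a) The template strand is the reverse complement of the coding strand: complement GATAGCCAAATTAGGCGGTGGACGCGAGCTTTAACGGGT, then reverse.
(b) mRNA matches the coding strand with T→U.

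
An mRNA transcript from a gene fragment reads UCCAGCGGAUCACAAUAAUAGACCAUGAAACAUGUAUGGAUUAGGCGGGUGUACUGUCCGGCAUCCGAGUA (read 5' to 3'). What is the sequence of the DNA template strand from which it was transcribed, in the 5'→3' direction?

5'-TACTCGGATGCCGGACAGTACACCCGCCTAATCCATACATGTTTCATGGTCTATTATTGTGATCCGCTGGA-3'

Replace U with T to get the coding DNA strand: TCCAGCGGATCACAATAATAGACCATGAAACATGTATGGATTAGGCGGGTGTACTGTCCGGCATCCGAGTA. The template strand is its reverse complement (complement AGGTCGCCTAGTGTTATTATCTGGTACTTTGTACATACCTAATCCGCCCACATGACAGGCCGTAGGCTCAT, then reverse).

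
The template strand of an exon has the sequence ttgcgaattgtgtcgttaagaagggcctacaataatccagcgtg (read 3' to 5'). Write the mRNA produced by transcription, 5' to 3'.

Reading the template 3'→5' as shown, RNA polymerase pairs each base (A→U, T→A, G↔C) to build mRNA 5'→3' directly.

5'-AACGCUUAACACAGCAAUUCUUCCCGGAUGUUAUUAGGUCGCAC-3'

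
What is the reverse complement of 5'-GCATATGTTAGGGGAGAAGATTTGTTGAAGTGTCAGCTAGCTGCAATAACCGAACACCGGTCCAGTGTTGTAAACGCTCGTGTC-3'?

5'-GACACGAGCGTTTACAACACTGGACCGGTGTTCGGTTATTGCAGCTAGCTGACACTTCAACAAATCTTCTCCCCTAACATATGC-3'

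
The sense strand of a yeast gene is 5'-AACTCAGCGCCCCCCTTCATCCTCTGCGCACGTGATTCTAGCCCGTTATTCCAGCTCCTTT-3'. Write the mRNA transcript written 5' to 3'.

5'-AACUCAGCGCCCCCCUUCAUCCUCUGCGCACGUGAUUCUAGCCCGUUAUUCCAGCUCCUUU-3'

mRNA has the coding-strand sequence with U in place of T.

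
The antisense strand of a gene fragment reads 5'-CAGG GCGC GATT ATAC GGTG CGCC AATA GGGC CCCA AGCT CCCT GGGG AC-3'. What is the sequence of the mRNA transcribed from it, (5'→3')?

5′-GUCCCCAGGGAGCUUGGGGCCCUAUUGGCGCACCGUAUAAUCGCGCCCUG-3′

The mRNA has the sequence of the coding strand (reverse complement of the template) with T→U. Reverse complement of CAGGGCGCGATTATACGGTGCGCCAATAGGGCCCCAAGCTCCCTGGGGAC is GTCCCCAGGGAGCTTGGGGCCCTATTGGCGCACCGTATAATCGCGCCCTG; then T→U.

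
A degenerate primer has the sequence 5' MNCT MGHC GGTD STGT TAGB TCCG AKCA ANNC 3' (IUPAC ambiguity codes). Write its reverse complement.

5'-GNNTTGMTCGGAVCTAACASHACCGDCKAGNK-3'

Standard pairs A↔T, G↔C; ambiguity codes pair M↔K, S↔S, B↔V, D↔H, N↔N. Complement (KNGAKCDGCCAHSACAATCVAGGCTMGTTNNG), then reverse for 5'→3'.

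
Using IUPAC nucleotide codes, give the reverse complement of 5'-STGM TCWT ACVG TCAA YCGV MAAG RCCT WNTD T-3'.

Standard pairs A↔T, G↔C; ambiguity codes pair R↔Y, M↔K, W↔W, S↔S, D↔H, V↔B, N↔N. Complement (SACKAGWATGBCAGTTRGCBKTTCYGGAWNAHA), then reverse for 5'→3'.

5'-AHANWAGGYCTTKBCGRTTGACBGTAWGAKCAS-3'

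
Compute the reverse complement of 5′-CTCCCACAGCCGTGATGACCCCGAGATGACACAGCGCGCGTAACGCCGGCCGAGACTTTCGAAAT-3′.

5'-ATTTCGAAAGTCTCGGCCGGCGTTACGCGCGCTGTGTCATCTCGGGGTCATCACGGCTGTGGGAG-3'

Complement each base (A↔T, G↔C): GAGGGTGTCGGCACTACTGGGGCTCTACTGTGTCGCGCGCATTGCGGCCGGCTCTGAAAGCTTTA. Then reverse.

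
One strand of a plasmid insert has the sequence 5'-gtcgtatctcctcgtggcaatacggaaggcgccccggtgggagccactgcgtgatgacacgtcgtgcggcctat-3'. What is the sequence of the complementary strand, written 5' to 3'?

5'-ATAGGCCGCACGACGTGTCATCACGCAGTGGCTCCCACCGGGGCGCCTTCCGTATTGCCACGAGGAGATACGAC-3'

The complement of GTCGTATCTCCTCGTGGCAATACGGAAGGCGCCCCGGTGGGAGCCACTGCGTGATGACACGTCGTGCGGCCTAT is CAGCATAGAGGAGCACCGTTATGCCTTCCGCGGGGCCACCCTCGGTGACGCACTACTGTGCAGCACGCCGGATA (A↔T, G↔C). DNA strands are antiparallel, so the complementary strand runs 3'→5'; reversing gives the 5'→3' form.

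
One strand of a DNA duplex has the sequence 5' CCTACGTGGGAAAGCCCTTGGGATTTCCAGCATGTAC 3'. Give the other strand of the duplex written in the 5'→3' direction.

The complement of CCTACGTGGGAAAGCCCTTGGGATTTCCAGCATGTAC is GGATGCACCCTTTCGGGAACCCTAAAGGTCGTACATG (A↔T, G↔C). DNA strands are antiparallel, so the complementary strand runs 3'→5'; reversing gives the 5'→3' form.

5'-GTACATGCTGGAAATCCCAAGGGCTTTCCCACGTAGG-3'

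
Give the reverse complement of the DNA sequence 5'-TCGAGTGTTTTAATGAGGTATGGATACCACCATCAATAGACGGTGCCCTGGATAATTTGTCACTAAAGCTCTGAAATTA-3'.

5'-TAATTTCAGAGCTTTAGTGACAAATTATCCAGGGCACCGTCTATTGATGGTGGTATCCATACCTCATTAAAACACTCGA-3'

Complement each base (A↔T, G↔C): AGCTCACAAAATTACTCCATACCTATGGTGGTAGTTATCTGCCACGGGACCTATTAAACAGTGATTTCGAGACTTTAAT. Then reverse.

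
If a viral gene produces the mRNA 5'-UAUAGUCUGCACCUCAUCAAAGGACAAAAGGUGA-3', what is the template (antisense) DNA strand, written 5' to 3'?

Replace U with T to get the coding DNA strand: TATAGTCTGCACCTCATCAAAGGACAAAAGGTGA. The template strand is its reverse complement (complement ATATCAGACGTGGAGTAGTTTCCTGTTTTCCACT, then reverse).

5'-TCACCTTTTGTCCTTTGATGAGGTGCAGACTATA-3'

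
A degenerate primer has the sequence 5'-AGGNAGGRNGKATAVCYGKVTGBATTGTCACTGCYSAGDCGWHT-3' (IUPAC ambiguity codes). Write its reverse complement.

Standard pairs A↔T, G↔C; ambiguity codes pair R↔Y, K↔M, W↔W, S↔S, B↔V, D↔H, N↔N. Complement (TCCNTCCYNCMTATBGRCMBACVTAACAGTGACGRSTCHGCWDA), then reverse for 5'→3'.

5'-ADWCGHCTSRGCAGTGACAATVCABMCRGBTATMCNYCCTNCCT-3'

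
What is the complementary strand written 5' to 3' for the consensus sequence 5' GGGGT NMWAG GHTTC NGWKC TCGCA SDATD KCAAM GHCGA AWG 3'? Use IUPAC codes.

5'-CWTTCGDCKTTGMHATHSTGCGAGMWCNGAADCCTWKNACCCC-3'

Standard pairs A↔T, G↔C; ambiguity codes pair M↔K, W↔W, S↔S, D↔H, N↔N. Complement (CCCCANKWTCCDAAGNCWMGAGCGTSHTAHMGTTKCDGCTTWC), then reverse for 5'→3'.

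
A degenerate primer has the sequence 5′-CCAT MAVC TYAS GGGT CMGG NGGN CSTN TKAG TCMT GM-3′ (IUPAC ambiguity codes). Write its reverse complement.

5'-KCAKGACTMANASGNCCNCCKGACCCSTRAGBTKATGG-3'

Standard pairs A↔T, G↔C; ambiguity codes pair Y↔R, M↔K, S↔S, V↔B, N↔N. Complement (GGTAKTBGARTSCCCAGKCCNCCNGSANAMTCAGKACK), then reverse for 5'→3'.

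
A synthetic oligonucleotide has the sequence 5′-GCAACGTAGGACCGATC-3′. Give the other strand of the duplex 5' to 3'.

The complement of GCAACGTAGGACCGATC is CGTTGCATCCTGGCTAG (A↔T, G↔C). DNA strands are antiparallel, so the complementary strand runs 3'→5'; reversing gives the 5'→3' form.

5'-GATCGGTCCTACGTTGC-3'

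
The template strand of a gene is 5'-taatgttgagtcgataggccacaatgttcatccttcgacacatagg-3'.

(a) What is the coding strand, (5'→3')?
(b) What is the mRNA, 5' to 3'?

(a) 5'-CCTATGTGTCGAAGGATGAACATTGTGGCCTATCGACTCAACATTA-3'
(b) 5'-CCUAUGUGUCGAAGGAUGAACAUUGUGGCCUAUCGACUCAACAUUA-3'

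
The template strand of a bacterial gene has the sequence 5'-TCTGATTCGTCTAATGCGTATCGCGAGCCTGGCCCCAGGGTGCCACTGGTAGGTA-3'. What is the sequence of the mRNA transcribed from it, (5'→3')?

RNA polymerase reads the template 3'→5' and synthesizes mRNA 5'→3' by base-pairing (A→U, T→A, G↔C). The complement of the template is AGACTAAGCAGATTACGCATAGCGCTCGGACCGGGGTCCCACGGTGACCATCCAT; antiparallel, so 5'→3' the coding strand is TACCTACCAGTGGCACCCTGGGGCCAGGCTCGCGATACGCATTAGACGAATCAGA. Replace T with U for the mRNA.

5'-UACCUACCAGUGGCACCCUGGGGCCAGGCUCGCGAUACGCAUUAGACGAAUCAGA-3'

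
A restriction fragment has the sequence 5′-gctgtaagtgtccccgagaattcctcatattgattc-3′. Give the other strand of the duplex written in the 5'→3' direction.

The complement of GCTGTAAGTGTCCCCGAGAATTCCTCATATTGATTC is CGACATTCACAGGGGCTCTTAAGGAGTATAACTAAG (A↔T, G↔C). DNA strands are antiparallel, so the complementary strand runs 3'→5'; reversing gives the 5'→3' form.

5'-GAATCAATATGAGGAATTCTCGGGGACACTTACAGC-3'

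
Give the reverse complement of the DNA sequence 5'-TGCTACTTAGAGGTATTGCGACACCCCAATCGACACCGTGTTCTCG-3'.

5'-CGAGAACACGGTGTCGATTGGGGTGTCGCAATACCTCTAAGTAGCA-3'

Complement each base (A↔T, G↔C): ACGATGAATCTCCATAACGCTGTGGGGTTAGCTGTGGCACAAGAGC. Then reverse.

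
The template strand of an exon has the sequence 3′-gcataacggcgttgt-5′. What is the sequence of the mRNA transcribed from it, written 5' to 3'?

Reading the template 3'→5' as shown, RNA polymerase pairs each base (A→U, T→A, G↔C) to build mRNA 5'→3' directly.

5′-CGUAUUGCCGCAACA-3′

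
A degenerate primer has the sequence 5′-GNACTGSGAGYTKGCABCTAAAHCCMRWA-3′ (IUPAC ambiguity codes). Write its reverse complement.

5'-TWYKGGDTTTAGVTGCMARCTCSCAGTNC-3'

Standard pairs A↔T, G↔C; ambiguity codes pair R↔Y, M↔K, W↔W, S↔S, B↔V, H↔D, N↔N. Complement (CNTGACSCTCRAMCGTVGATTTDGGKYWT), then reverse for 5'→3'.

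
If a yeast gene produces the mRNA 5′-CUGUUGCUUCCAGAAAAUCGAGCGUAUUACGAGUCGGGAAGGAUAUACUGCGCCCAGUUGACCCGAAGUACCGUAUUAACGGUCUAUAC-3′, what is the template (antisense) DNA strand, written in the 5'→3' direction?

5′-GTATAGACCGTTAATACGGTACTTCGGGTCAACTGGGCGCAGTATATCCTTCCCGACTCGTAATACGCTCGATTTTCTGGAAGCAACAG-3′

Replace U with T to get the coding DNA strand: CTGTTGCTTCCAGAAAATCGAGCGTATTACGAGTCGGGAAGGATATACTGCGCCCAGTTGACCCGAAGTACCGTATTAACGGTCTATAC. The template strand is its reverse complement (complement GACAACGAAGGTCTTTTAGCTCGCATAATGCTCAGCCCTTCCTATATGACGCGGGTCAACTGGGCTTCATGGCATAATTGCCAGATATG, then reverse).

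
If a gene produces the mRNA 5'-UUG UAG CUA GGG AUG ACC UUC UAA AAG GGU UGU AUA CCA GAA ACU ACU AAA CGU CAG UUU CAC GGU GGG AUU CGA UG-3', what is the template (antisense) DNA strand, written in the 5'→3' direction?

5'-CATCGAATCCCACCGTGAAACTGACGTTTAGTAGTTTCTGGTATACAACCCTTTTAGAAGGTCATCCCTAGCTACAA-3'

Replace U with T to get the coding DNA strand: TTGTAGCTAGGGATGACCTTCTAAAAGGGTTGTATACCAGAAACTACTAAACGTCAGTTTCACGGTGGGATTCGATG. The template strand is its reverse complement (complement AACATCGATCCCTACTGGAAGATTTTCCCAACATATGGTCTTTGATGATTTGCAGTCAAAGTGCCACCCTAAGCTAC, then reverse).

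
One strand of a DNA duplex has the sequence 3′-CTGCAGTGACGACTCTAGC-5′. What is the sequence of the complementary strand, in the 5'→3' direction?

The strand is given 3'→5', so its complement runs 5'→3' in the same left-to-right order: pair each base A↔T, G↔C.

5'-GACGTCACTGCTGAGATCG-3'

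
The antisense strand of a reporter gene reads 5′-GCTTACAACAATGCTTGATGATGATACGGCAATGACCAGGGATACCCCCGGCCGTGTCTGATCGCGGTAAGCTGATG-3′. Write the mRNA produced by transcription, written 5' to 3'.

RNA polymerase reads the template 3'→5' and synthesizes mRNA 5'→3' by base-pairing (A→U, T→A, G↔C). The complement of the template is CGAATGTTGTTACGAACTACTACTATGCCGTTACTGGTCCCTATGGGGGCCGGCACAGACTAGCGCCATTCGACTAC; antiparallel, so 5'→3' the coding strand is CATCAGCTTACCGCGATCAGACACGGCCGGGGGTATCCCTGGTCATTGCCGTATCATCATCAAGCATTGTTGTAAGC. Replace T with U for the mRNA.

5'-CAUCAGCUUACCGCGAUCAGACACGGCCGGGGGUAUCCCUGGUCAUUGCCGUAUCAUCAUCAAGCAUUGUUGUAAGC-3'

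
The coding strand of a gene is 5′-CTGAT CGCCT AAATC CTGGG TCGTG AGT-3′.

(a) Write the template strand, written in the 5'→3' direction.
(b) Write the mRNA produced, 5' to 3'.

(a) 5'-ACTCACGACCCAGGATTTAGGCGATCAG-3'
(b) 5'-CUGAUCGCCUAAAUCCUGGGUCGUGAGU-3'

(a) The template strand is the reverse complement of the coding strand: complement GACTAGCGGATTTAGGACCCAGCACTCA, then reverse.
(b) mRNA matches the coding strand with T→U.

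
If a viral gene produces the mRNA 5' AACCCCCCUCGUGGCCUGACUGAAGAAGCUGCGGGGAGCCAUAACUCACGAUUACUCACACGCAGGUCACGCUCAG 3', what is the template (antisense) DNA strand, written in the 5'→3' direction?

Replace U with T to get the coding DNA strand: AACCCCCCTCGTGGCCTGACTGAAGAAGCTGCGGGGAGCCATAACTCACGATTACTCACACGCAGGTCACGCTCAG. The template strand is its reverse complement (complement TTGGGGGGAGCACCGGACTGACTTCTTCGACGCCCCTCGGTATTGAGTGCTAATGAGTGTGCGTCCAGTGCGAGTC, then reverse).

5'-CTGAGCGTGACCTGCGTGTGAGTAATCGTGAGTTATGGCTCCCCGCAGCTTCTTCAGTCAGGCCACGAGGGGGGTT-3'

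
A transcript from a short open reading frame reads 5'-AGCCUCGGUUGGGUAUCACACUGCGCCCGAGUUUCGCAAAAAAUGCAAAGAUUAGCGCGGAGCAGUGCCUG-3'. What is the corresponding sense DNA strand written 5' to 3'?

5'-AGCCTCGGTTGGGTATCACACTGCGCCCGAGTTTCGCAAAAAATGCAAAGATTAGCGCGGAGCAGTGCCTG-3'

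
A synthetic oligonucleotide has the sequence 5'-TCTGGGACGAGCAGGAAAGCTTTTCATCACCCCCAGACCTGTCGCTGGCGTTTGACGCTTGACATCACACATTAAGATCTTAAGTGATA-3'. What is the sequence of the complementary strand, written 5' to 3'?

5'-TATCACTTAAGATCTTAATGTGTGATGTCAAGCGTCAAACGCCAGCGACAGGTCTGGGGGTGATGAAAAGCTTTCCTGCTCGTCCCAGA-3'

The complement of TCTGGGACGAGCAGGAAAGCTTTTCATCACCCCCAGACCTGTCGCTGGCGTTTGACGCTTGACATCACACATTAAGATCTTAAGTGATA is AGACCCTGCTCGTCCTTTCGAAAAGTAGTGGGGGTCTGGACAGCGACCGCAAACTGCGAACTGTAGTGTGTAATTCTAGAATTCACTAT (A↔T, G↔C). DNA strands are antiparallel, so the complementary strand runs 3'→5'; reversing gives the 5'→3' form.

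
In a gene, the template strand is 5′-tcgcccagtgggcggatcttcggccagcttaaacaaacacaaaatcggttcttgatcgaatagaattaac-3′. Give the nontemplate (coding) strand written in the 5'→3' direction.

5'-GTTAATTCTATTCGATCAAGAACCGATTTTGTGTTTGTTTAAGCTGGCCGAAGATCCGCCCACTGGGCGA-3'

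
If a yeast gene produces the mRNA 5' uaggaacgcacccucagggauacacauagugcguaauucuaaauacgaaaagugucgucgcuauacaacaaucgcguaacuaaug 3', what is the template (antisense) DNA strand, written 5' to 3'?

5'-CATTAGTTACGCGATTGTTGTATAGCGACGACACTTTTCGTATTTAGAATTACGCACTATGTGTATCCCTGAGGGTGCGTTCCTA-3'

Replace U with T to get the coding DNA strand: TAGGAACGCACCCTCAGGGATACACATAGTGCGTAATTCTAAATACGAAAAGTGTCGTCGCTATACAACAATCGCGTAACTAATG. The template strand is its reverse complement (complement ATCCTTGCGTGGGAGTCCCTATGTGTATCACGCATTAAGATTTATGCTTTTCACAGCAGCGATATGTTGTTAGCGCATTGATTAC, then reverse).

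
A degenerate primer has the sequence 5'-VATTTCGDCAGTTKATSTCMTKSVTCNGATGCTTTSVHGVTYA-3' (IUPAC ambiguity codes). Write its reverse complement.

5'-TRABCDBSAAAGCATCNGABSMAKGASATMAACTGHCGAAATB-3'

Standard pairs A↔T, G↔C; ambiguity codes pair Y↔R, M↔K, S↔S, D↔H, V↔B, N↔N. Complement (BTAAAGCHGTCAAMTASAGKAMSBAGNCTACGAAASBDCBART), then reverse for 5'→3'.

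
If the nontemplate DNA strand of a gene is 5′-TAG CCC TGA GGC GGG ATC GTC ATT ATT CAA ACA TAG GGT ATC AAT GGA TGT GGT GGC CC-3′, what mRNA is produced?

5'-UAGCCCUGAGGCGGGAUCGUCAUUAUUCAAACAUAGGGUAUCAAUGGAUGUGGUGGCCC-3'

The mRNA is synthesized from the template strand, so it matches the coding strand with T replaced by U.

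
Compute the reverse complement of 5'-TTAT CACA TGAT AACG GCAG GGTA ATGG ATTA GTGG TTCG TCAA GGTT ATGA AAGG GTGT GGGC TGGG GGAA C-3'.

5'-GTTCCCCCAGCCCACACCCTTTCATAACCTTGACGAACCACTAATCCATTACCCTGCCGTTATCATGTGATAA-3'

Complement each base (A↔T, G↔C): AATAGTGTACTATTGCCGTCCCATTACCTAATCACCAAGCAGTTCCAATACTTTCCCACACCCGACCCCCTTG. Then reverse.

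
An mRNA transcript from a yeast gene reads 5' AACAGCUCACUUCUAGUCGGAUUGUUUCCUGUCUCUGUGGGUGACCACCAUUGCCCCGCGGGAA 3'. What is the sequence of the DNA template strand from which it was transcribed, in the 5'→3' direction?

5'-TTCCCGCGGGGCAATGGTGGTCACCCACAGAGACAGGAAACAATCCGACTAGAAGTGAGCTGTT-3'

Replace U with T to get the coding DNA strand: AACAGCTCACTTCTAGTCGGATTGTTTCCTGTCTCTGTGGGTGACCACCATTGCCCCGCGGGAA. The template strand is its reverse complement (complement TTGTCGAGTGAAGATCAGCCTAACAAAGGACAGAGACACCCACTGGTGGTAACGGGGCGCCCTT, then reverse).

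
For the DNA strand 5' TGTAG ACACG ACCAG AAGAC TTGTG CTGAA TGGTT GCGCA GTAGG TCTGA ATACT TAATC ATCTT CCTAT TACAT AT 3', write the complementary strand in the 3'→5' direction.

Base-pairing A↔T, G↔C gives the complement. The complementary strand is antiparallel, so paired with a 5'→3' strand it runs 3'→5'.

3'-ACATCTGTGCTGGTCTTCTGAACACGACTTACCAACGCGTCATCCAGACTTATGAATTAGTAGAAGGATAATGTATA-5'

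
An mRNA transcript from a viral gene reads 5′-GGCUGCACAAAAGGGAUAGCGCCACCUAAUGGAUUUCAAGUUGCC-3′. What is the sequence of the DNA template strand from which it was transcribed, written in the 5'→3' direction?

5'-GGCAACTTGAAATCCATTAGGTGGCGCTATCCCTTTTGTGCAGCC-3'

Replace U with T to get the coding DNA strand: GGCTGCACAAAAGGGATAGCGCCACCTAATGGATTTCAAGTTGCC. The template strand is its reverse complement (complement CCGACGTGTTTTCCCTATCGCGGTGGATTACCTAAAGTTCAACGG, then reverse).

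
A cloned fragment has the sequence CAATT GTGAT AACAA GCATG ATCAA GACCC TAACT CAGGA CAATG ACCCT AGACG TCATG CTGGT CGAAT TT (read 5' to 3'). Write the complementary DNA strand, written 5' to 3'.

The complement of CAATTGTGATAACAAGCATGATCAAGACCCTAACTCAGGACAATGACCCTAGACGTCATGCTGGTCGAATTT is GTTAACACTATTGTTCGTACTAGTTCTGGGATTGAGTCCTGTTACTGGGATCTGCAGTACGACCAGCTTAAA (A↔T, G↔C). DNA strands are antiparallel, so the complementary strand runs 3'→5'; reversing gives the 5'→3' form.

5′-AAATTCGACCAGCATGACGTCTAGGGTCATTGTCCTGAGTTAGGGTCTTGATCATGCTTGTTATCACAATTG-3′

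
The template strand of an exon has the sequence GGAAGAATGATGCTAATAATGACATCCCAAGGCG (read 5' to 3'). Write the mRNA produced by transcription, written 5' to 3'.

RNA polymerase reads the template 3'→5' and synthesizes mRNA 5'→3' by base-pairing (A→U, T→A, G↔C). The complement of the template is CCTTCTTACTACGATTATTACTGTAGGGTTCCGC; antiparallel, so 5'→3' the coding strand is CGCCTTGGGATGTCATTATTAGCATCATTCTTCC. Replace T with U for the mRNA.

5′-CGCCUUGGGAUGUCAUUAUUAGCAUCAUUCUUCC-3′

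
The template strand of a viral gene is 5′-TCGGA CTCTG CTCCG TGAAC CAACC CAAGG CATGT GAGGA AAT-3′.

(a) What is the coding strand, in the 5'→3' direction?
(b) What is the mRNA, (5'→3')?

(a) The coding strand is the reverse complement of the template: complement AGCCTGAGACGAGGCACTTGGTTGGGTTCCGTACACTCCTTTA, then reverse.
(b) mRNA has the coding-strand sequence with T→U.

(a) 5'-ATTTCCTCACATGCCTTGGGTTGGTTCACGGAGCAGAGTCCGA-3'
(b) 5'-AUUUCCUCACAUGCCUUGGGUUGGUUCACGGAGCAGAGUCCGA-3'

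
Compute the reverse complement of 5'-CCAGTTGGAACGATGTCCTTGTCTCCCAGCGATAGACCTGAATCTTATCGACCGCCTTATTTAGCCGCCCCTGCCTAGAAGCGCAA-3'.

Complement each base (A↔T, G↔C): GGTCAACCTTGCTACAGGAACAGAGGGTCGCTATCTGGACTTAGAATAGCTGGCGGAATAAATCGGCGGGGACGGATCTTCGCGTT. Then reverse.

5′-TTGCGCTTCTAGGCAGGGGCGGCTAAATAAGGCGGTCGATAAGATTCAGGTCTATCGCTGGGAGACAAGGACATCGTTCCAACTGG-3′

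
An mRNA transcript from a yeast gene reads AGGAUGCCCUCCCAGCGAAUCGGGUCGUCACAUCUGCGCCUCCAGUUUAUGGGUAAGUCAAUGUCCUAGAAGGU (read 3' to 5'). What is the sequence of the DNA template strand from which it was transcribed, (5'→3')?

Written 5'→3' the mRNA is UGGAAGAUCCUGUAACUGAAUGGGUAUUUGACCUCCGCGUCUACACUGCUGGGCUAAGCGACCCUCCCGUAGGA, so the coding DNA strand is TGGAAGATCCTGTAACTGAATGGGTATTTGACCTCCGCGTCTACACTGCTGGGCTAAGCGACCCTCCCGTAGGA. The template is its reverse complement.

5'-TCCTACGGGAGGGTCGCTTAGCCCAGCAGTGTAGACGCGGAGGTCAAATACCCATTCAGTTACAGGATCTTCCA-3'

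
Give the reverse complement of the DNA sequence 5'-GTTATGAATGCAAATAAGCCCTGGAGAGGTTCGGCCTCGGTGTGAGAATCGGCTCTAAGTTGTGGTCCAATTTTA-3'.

Reading the sequence 3'→5' and pairing each base (A↔T, G↔C) gives the reverse complement directly.

5'-TAAAATTGGACCACAACTTAGAGCCGATTCTCACACCGAGGCCGAACCTCTCCAGGGCTTATTTGCATTCATAAC-3'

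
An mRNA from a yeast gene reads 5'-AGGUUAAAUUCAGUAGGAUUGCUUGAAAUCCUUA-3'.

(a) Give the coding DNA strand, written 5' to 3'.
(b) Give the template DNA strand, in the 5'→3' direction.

(a) 5'-AGGTTAAATTCAGTAGGATTGCTTGAAATCCTTA-3'
(b) 5'-TAAGGATTTCAAGCAATCCTACTGAATTTAACCT-3'

(a) The coding strand matches the mRNA with U→T.
(b) The template strand is the reverse complement of the coding strand.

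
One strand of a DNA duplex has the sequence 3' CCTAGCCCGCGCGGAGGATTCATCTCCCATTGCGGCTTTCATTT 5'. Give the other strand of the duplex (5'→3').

The strand is given 3'→5', so its complement runs 5'→3' in the same left-to-right order: pair each base A↔T, G↔C.

5'-GGATCGGGCGCGCCTCCTAAGTAGAGGGTAACGCCGAAAGTAAA-3'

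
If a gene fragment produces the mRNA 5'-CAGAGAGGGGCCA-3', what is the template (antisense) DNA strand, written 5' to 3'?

Replace U with T to get the coding DNA strand: CAGAGAGGGGCCA. The template strand is its reverse complement (complement GTCTCTCCCCGGT, then reverse).

5'-TGGCCCCTCTCTG-3'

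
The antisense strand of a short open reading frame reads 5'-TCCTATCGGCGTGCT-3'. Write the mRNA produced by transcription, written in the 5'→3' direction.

The mRNA has the sequence of the coding strand (reverse complement of the template) with T→U. Reverse complement of TCCTATCGGCGTGCT is AGCACGCCGATAGGA; then T→U.

5'-AGCACGCCGAUAGGA-3'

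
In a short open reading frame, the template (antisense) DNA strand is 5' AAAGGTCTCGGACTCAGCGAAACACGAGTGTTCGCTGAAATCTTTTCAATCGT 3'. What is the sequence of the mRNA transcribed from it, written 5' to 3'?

5'-ACGAUUGAAAAGAUUUCAGCGAACACUCGUGUUUCGCUGAGUCCGAGACCUUU-3'

RNA polymerase reads the template 3'→5' and synthesizes mRNA 5'→3' by base-pairing (A→U, T→A, G↔C). The complement of the template is TTTCCAGAGCCTGAGTCGCTTTGTGCTCACAAGCGACTTTAGAAAAGTTAGCA; antiparallel, so 5'→3' the coding strand is ACGATTGAAAAGATTTCAGCGAACACTCGTGTTTCGCTGAGTCCGAGACCTTT. Replace T with U for the mRNA.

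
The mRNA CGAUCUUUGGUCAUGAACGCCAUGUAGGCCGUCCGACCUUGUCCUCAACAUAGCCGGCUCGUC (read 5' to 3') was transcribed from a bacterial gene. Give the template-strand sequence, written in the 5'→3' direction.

5'-GACGAGCCGGCTATGTTGAGGACAAGGTCGGACGGCCTACATGGCGTTCATGACCAAAGATCG-3'

Replace U with T to get the coding DNA strand: CGATCTTTGGTCATGAACGCCATGTAGGCCGTCCGACCTTGTCCTCAACATAGCCGGCTCGTC. The template strand is its reverse complement (complement GCTAGAAACCAGTACTTGCGGTACATCCGGCAGGCTGGAACAGGAGTTGTATCGGCCGAGCAG, then reverse).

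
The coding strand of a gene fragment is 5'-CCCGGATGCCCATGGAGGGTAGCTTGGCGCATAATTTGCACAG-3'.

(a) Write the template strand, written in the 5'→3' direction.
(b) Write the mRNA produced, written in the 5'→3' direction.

(a) 5'-CTGTGCAAATTATGCGCCAAGCTACCCTCCATGGGCATCCGGG-3'
(b) 5'-CCCGGAUGCCCAUGGAGGGUAGCUUGGCGCAUAAUUUGCACAG-3'

(a) The template strand is the reverse complement of the coding strand: complement GGGCCTACGGGTACCTCCCATCGAACCGCGTATTAAACGTGTC, then reverse.
(b) mRNA matches the coding strand with T→U.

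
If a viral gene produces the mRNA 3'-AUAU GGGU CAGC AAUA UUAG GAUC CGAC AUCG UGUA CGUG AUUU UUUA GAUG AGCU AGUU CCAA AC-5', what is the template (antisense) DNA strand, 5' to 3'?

Written 5'→3' the mRNA is CAAACCUUGAUCGAGUAGAUUUUUUAGUGCAUGUGCUACAGCCUAGGAUUAUAACGACUGGGUAUA, so the coding DNA strand is CAAACCTTGATCGAGTAGATTTTTTAGTGCATGTGCTACAGCCTAGGATTATAACGACTGGGTATA. The template is its reverse complement.

5'-TATACCCAGTCGTTATAATCCTAGGCTGTAGCACATGCACTAAAAAATCTACTCGATCAAGGTTTG-3'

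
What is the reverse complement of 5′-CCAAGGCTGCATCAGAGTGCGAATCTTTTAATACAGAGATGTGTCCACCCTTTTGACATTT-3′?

5'-AAATGTCAAAAGGGTGGACACATCTCTGTATTAAAAGATTCGCACTCTGATGCAGCCTTGG-3'

Complement each base (A↔T, G↔C): GGTTCCGACGTAGTCTCACGCTTAGAAAATTATGTCTCTACACAGGTGGGAAAACTGTAAA. Then reverse.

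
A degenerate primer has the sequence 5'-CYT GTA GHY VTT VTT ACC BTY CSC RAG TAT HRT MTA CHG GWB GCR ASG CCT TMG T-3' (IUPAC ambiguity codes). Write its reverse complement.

Standard pairs A↔T, G↔C; ambiguity codes pair R↔Y, M↔K, W↔W, S↔S, B↔V, H↔D. Complement (GRACATCDRBAABAATGGVARGSGYTCATADYAKATGDCCWVCGYTSCGGAAKCA), then reverse for 5'→3'.

5'-ACKAAGGCSTYGCVWCCDGTAKAYDATACTYGSGRAVGGTAABAABRDCTACARG-3'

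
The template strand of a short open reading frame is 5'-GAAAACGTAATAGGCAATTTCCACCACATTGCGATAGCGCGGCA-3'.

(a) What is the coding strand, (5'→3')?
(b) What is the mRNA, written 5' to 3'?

(a) 5′-TGCCGCGCTATCGCAATGTGGTGGAAATTGCCTATTACGTTTTC-3′
(b) 5'-UGCCGCGCUAUCGCAAUGUGGUGGAAAUUGCCUAUUACGUUUUC-3'

(a) The coding strand is the reverse complement of the template: complement CTTTTGCATTATCCGTTAAAGGTGGTGTAACGCTATCGCGCCGT, then reverse.
(b) mRNA has the coding-strand sequence with T→U.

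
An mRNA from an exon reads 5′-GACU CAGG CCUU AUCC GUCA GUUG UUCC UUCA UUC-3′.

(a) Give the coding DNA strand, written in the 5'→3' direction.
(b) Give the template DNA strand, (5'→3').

(a) 5'-GACTCAGGCCTTATCCGTCAGTTGTTCCTTCATTC-3'
(b) 5'-GAATGAAGGAACAACTGACGGATAAGGCCTGAGTC-3'

(a) The coding strand matches the mRNA with U→T.
(b) The template strand is the reverse complement of the coding strand.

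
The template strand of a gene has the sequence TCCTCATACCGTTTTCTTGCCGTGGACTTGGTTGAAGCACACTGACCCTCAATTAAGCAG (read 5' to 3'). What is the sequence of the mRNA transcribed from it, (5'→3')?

The mRNA has the sequence of the coding strand (reverse complement of the template) with T→U. Reverse complement of TCCTCATACCGTTTTCTTGCCGTGGACTTGGTTGAAGCACACTGACCCTCAATTAAGCAG is CTGCTTAATTGAGGGTCAGTGTGCTTCAACCAAGTCCACGGCAAGAAAACGGTATGAGGA; then T→U.

5'-CUGCUUAAUUGAGGGUCAGUGUGCUUCAACCAAGUCCACGGCAAGAAAACGGUAUGAGGA-3'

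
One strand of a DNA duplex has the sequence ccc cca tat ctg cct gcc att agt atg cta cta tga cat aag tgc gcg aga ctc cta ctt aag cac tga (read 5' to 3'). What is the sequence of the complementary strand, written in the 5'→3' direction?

The complement of CCCCCATATCTGCCTGCCATTAGTATGCTACTATGACATAAGTGCGCGAGACTCCTACTTAAGCACTGA is GGGGGTATAGACGGACGGTAATCATACGATGATACTGTATTCACGCGCTCTGAGGATGAATTCGTGACT (A↔T, G↔C). DNA strands are antiparallel, so the complementary strand runs 3'→5'; reversing gives the 5'→3' form.

5′-TCAGTGCTTAAGTAGGAGTCTCGCGCACTTATGTCATAGTAGCATACTAATGGCAGGCAGATATGGGGG-3′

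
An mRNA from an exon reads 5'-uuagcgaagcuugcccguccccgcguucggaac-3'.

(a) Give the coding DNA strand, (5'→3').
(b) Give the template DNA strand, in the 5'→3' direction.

(a) 5'-TTAGCGAAGCTTGCCCGTCCCCGCGTTCGGAAC-3'
(b) 5'-GTTCCGAACGCGGGGACGGGCAAGCTTCGCTAA-3'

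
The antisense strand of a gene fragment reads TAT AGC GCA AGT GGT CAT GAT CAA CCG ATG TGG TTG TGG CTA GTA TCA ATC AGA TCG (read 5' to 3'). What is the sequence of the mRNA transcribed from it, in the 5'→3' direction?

RNA polymerase reads the template 3'→5' and synthesizes mRNA 5'→3' by base-pairing (A→U, T→A, G↔C). The complement of the template is ATATCGCGTTCACCAGTACTAGTTGGCTACACCAACACCGATCATAGTTAGTCTAGC; antiparallel, so 5'→3' the coding strand is CGATCTGATTGATACTAGCCACAACCACATCGGTTGATCATGACCACTTGCGCTATA. Replace T with U for the mRNA.

5'-CGAUCUGAUUGAUACUAGCCACAACCACAUCGGUUGAUCAUGACCACUUGCGCUAUA-3'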